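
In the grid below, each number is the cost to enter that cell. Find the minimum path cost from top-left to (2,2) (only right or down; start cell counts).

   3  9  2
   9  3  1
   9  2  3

Path (0,0) (0,1) (0,2) (1,2) (2,2): 3 + 9 + 2 + 1 + 3 = 18.

18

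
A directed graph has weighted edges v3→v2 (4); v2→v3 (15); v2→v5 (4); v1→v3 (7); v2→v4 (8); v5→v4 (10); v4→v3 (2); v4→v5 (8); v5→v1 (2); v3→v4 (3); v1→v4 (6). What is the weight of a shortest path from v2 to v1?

Routes from v2 to v1:
v2→v3→v4→v5→v1: 15 + 3 + 8 + 2 = 28
v2→v4→v5→v1: 8 + 8 + 2 = 18
v2→v5→v1: 4 + 2 = 6
Best route has total 6.

6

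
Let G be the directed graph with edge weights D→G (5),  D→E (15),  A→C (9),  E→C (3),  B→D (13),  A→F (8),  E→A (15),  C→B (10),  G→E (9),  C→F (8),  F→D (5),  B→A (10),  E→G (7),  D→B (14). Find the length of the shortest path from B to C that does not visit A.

30

Candidate routes:
B - D - E - C: 13 + 15 + 3 = 31
B - D - G - E - C: 13 + 5 + 9 + 3 = 30
Shortest: 30.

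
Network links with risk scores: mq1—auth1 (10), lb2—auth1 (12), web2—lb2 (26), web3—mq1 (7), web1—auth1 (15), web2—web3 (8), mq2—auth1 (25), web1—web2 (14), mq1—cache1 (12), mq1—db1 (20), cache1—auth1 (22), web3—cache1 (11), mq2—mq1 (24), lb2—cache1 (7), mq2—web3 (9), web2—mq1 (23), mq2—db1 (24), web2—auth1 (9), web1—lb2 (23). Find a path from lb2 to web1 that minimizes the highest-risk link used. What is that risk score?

Comparing a few candidate routes:
lb2 -> cache1 -> web3 -> web2 -> web1: max(7, 11, 8, 14) = 14
lb2 -> cache1 -> mq1 -> auth1 -> web2 -> web1: max(7, 12, 10, 9, 14) = 14
lb2 -> cache1 -> web3 -> mq1 -> auth1 -> web2 -> web1: max(7, 11, 7, 10, 9, 14) = 14
lb2 -> auth1 -> mq1 -> web3 -> web2 -> web1: max(12, 10, 7, 8, 14) = 14
lb2 -> cache1 -> mq1 -> web3 -> web2 -> web1: max(7, 12, 7, 8, 14) = 14
lb2 -> auth1 -> mq1 -> cache1 -> web3 -> web2 -> web1: max(12, 10, 12, 11, 8, 14) = 14
Best route has worst link 14.

14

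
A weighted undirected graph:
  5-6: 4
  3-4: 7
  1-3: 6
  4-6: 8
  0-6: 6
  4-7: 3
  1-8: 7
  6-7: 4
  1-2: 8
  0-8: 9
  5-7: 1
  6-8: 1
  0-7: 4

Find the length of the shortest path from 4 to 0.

Comparing a few candidate routes:
4 - 7 - 5 - 6 - 0: 3 + 1 + 4 + 6 = 14
4 - 7 - 0: 3 + 4 = 7
4 - 6 - 7 - 0: 8 + 4 + 4 = 16
4 - 7 - 6 - 0: 3 + 4 + 6 = 13
4 - 6 - 0: 8 + 6 = 14
Shortest: 7.

7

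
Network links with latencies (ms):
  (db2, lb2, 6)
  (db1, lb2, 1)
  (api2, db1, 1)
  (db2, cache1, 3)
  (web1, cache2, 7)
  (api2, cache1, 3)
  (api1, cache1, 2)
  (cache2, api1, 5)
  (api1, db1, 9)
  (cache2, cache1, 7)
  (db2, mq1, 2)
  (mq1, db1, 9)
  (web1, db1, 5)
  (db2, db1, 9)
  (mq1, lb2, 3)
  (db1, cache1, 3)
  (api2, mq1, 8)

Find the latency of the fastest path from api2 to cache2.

10

Checking several routes:
api2-db1-web1-cache2: 1 + 5 + 7 = 13
api2-cache1-cache2: 3 + 7 = 10
api2-cache1-api1-cache2: 3 + 2 + 5 = 10
api2-db1-cache1-cache2: 1 + 3 + 7 = 11
api2-db1-cache1-api1-cache2: 1 + 3 + 2 + 5 = 11
Best route has total 10 ms.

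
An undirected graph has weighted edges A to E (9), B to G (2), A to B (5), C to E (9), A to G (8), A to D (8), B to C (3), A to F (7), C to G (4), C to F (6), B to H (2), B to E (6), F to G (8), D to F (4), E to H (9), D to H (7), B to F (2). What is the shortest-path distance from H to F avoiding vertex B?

Some routes from H to F avoiding B:
H→E→C→F: 9 + 9 + 6 = 24
H→D→A→F: 7 + 8 + 7 = 22
H→D→F: 7 + 4 = 11
H→E→C→G→F: 9 + 9 + 4 + 8 = 30
H→E→A→F: 9 + 9 + 7 = 25
Best route has total 11.

11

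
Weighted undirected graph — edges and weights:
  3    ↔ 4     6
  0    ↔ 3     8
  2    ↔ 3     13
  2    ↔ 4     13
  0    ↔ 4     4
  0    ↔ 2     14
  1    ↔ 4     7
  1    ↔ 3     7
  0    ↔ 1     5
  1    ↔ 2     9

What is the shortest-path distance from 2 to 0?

Some routes from 2 to 0:
2 - 4 - 0: 13 + 4 = 17
2 - 3 - 4 - 0: 13 + 6 + 4 = 23
2 - 1 - 4 - 0: 9 + 7 + 4 = 20
2 - 3 - 0: 13 + 8 = 21
2 - 1 - 0: 9 + 5 = 14
2 - 0: 14
Best route has total 14.

14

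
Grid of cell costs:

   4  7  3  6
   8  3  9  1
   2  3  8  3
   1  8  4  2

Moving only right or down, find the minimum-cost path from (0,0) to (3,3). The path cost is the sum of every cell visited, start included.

26

Cheapest: r0c0 → r0c1 → r0c2 → r0c3 → r1c3 → r2c3 → r3c3
  4 + 7 + 3 + 6 + 1 + 3 + 2 = 26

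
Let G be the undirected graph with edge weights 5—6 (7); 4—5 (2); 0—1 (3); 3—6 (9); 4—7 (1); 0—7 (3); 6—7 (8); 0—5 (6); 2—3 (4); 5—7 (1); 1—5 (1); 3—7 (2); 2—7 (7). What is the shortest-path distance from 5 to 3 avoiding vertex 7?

16

Paths from 5 to 3 avoiding 7:
5 → 6 → 3: 7 + 9 = 16
The minimum is 16.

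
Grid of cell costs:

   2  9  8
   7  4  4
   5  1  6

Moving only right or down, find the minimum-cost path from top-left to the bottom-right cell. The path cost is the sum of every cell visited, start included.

20

One optimal route is [0,0] [1,0] [1,1] [2,1] [2,2].
Its cost is 2 + 7 + 4 + 1 + 6 = 20.
For comparison, the top-then-right route costs 29.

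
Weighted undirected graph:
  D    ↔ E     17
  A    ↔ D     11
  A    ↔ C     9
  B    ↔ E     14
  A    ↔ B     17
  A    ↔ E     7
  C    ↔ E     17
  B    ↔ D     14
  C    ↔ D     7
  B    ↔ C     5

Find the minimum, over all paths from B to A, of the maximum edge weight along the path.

9

Some routes from B to A:
B→C→A: max(5, 9) = 9
B→D→C→A: max(14, 7, 9) = 14
B→C→D→E→A: max(5, 7, 17, 7) = 17
B→D→A: max(14, 11) = 14
B→E→A: max(14, 7) = 14
B→C→D→A: max(5, 7, 11) = 11
Smallest bottleneck: 9.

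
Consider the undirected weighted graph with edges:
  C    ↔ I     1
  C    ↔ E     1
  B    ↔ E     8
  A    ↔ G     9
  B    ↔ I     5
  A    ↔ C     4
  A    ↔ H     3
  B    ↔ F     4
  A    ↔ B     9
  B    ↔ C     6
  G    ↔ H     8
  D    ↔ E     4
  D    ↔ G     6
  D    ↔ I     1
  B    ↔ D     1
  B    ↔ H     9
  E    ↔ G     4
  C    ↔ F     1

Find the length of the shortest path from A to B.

7

Some routes from A to B:
A -> B: 9
A -> C -> F -> B: 4 + 1 + 4 = 9
A -> C -> I -> D -> B: 4 + 1 + 1 + 1 = 7
A -> C -> I -> B: 4 + 1 + 5 = 10
Shortest: 7.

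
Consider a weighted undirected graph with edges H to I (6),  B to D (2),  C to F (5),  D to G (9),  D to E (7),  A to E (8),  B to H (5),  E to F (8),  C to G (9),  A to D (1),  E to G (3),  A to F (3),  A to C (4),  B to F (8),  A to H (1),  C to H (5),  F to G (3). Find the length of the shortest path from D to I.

Comparing a few candidate routes:
D→A→H→I: 1 + 1 + 6 = 8
D→B→F→A→H→I: 2 + 8 + 3 + 1 + 6 = 20
D→A→C→H→I: 1 + 4 + 5 + 6 = 16
D→B→H→I: 2 + 5 + 6 = 13
The minimum is 8.

8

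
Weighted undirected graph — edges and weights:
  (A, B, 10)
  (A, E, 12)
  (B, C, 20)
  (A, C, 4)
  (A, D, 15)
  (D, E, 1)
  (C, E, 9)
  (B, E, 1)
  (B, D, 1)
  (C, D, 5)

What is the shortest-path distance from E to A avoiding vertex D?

11

Comparing a few candidate routes:
E→C→A: 9 + 4 = 13
E→B→A: 1 + 10 = 11
E→A: 12
E→B→C→A: 1 + 20 + 4 = 25
Shortest: 11.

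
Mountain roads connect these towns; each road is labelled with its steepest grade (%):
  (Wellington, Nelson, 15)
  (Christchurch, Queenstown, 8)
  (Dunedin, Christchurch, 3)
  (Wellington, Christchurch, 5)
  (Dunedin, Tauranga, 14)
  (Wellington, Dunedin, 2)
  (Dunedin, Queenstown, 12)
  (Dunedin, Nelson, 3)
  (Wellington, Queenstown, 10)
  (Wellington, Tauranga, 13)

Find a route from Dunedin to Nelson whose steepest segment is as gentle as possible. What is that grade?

3

Some routes from Dunedin to Nelson:
Dunedin → Queenstown → Wellington → Nelson: max(12, 10, 15) = 15
Dunedin → Nelson: max(3) = 3
Dunedin → Wellington → Nelson: max(2, 15) = 15
Dunedin → Queenstown → Christchurch → Wellington → Nelson: max(12, 8, 5, 15) = 15
Smallest bottleneck: 3%.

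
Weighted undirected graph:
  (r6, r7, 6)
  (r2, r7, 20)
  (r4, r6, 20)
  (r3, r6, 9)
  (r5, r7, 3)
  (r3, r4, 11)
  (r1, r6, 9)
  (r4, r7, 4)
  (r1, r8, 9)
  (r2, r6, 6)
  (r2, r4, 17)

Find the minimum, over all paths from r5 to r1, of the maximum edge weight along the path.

9

Comparing a few candidate routes:
r5 → r7 → r4 → r2 → r6 → r1: max(3, 4, 17, 6, 9) = 17
r5 → r7 → r4 → r3 → r6 → r1: max(3, 4, 11, 9, 9) = 11
r5 → r7 → r6 → r1: max(3, 6, 9) = 9
The minimum achievable maximum is 9.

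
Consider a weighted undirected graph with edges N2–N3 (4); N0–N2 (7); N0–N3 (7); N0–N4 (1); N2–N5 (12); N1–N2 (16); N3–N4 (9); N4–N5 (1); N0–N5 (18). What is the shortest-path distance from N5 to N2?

9

A few of the N5→N2 routes:
N5→N2: 12
N5→N4→N0→N3→N2: 1 + 1 + 7 + 4 = 13
N5→N4→N0→N2: 1 + 1 + 7 = 9
N5→N4→N3→N2: 1 + 9 + 4 = 14
Best route has total 9.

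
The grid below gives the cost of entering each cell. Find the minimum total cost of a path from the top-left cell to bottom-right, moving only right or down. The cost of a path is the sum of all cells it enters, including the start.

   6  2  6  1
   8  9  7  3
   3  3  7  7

25

One optimal route is [0,0]→[0,1]→[0,2]→[0,3]→[1,3]→[2,3].
Its cost is 6 + 2 + 6 + 1 + 3 + 7 = 25.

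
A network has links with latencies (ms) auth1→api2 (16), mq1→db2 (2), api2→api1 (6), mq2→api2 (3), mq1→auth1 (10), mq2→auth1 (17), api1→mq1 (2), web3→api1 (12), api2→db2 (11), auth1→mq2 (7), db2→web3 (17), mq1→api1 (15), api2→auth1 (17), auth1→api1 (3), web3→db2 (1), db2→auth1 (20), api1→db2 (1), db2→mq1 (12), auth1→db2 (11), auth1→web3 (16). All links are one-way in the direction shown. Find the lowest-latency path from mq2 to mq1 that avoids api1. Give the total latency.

26

A few of the mq2→mq1 routes:
mq2 - api2 - db2 - mq1: 3 + 11 + 12 = 26
mq2 - auth1 - web3 - db2 - mq1: 17 + 16 + 1 + 12 = 46
mq2 - api2 - auth1 - db2 - mq1: 3 + 17 + 11 + 12 = 43
mq2 - auth1 - db2 - mq1: 17 + 11 + 12 = 40
mq2 - api2 - auth1 - web3 - db2 - mq1: 3 + 17 + 16 + 1 + 12 = 49
The minimum is 26 ms.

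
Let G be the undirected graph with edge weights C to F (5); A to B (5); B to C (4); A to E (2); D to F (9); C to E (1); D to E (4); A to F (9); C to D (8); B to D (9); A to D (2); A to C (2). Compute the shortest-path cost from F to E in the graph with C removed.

11

Comparing a few candidate routes:
F - D - E: 9 + 4 = 13
F - A - D - E: 9 + 2 + 4 = 15
F - D - B - A - E: 9 + 9 + 5 + 2 = 25
F - D - A - E: 9 + 2 + 2 = 13
F - A - E: 9 + 2 = 11
The minimum is 11.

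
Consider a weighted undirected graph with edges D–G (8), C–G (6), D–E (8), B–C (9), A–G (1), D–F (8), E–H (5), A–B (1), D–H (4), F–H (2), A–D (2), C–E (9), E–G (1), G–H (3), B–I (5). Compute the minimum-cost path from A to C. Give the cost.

Some routes from A to C:
A-G-C: 1 + 6 = 7
A-D-H-G-C: 2 + 4 + 3 + 6 = 15
A-B-C: 1 + 9 = 10
A-G-E-C: 1 + 1 + 9 = 11
Best route has total 7.

7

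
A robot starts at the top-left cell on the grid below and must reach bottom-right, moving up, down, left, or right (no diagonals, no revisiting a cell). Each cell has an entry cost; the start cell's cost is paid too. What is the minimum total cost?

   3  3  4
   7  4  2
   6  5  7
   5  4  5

24

Path [0,0] [0,1] [0,2] [1,2] [2,2] [3,2]: 3 + 3 + 4 + 2 + 7 + 5 = 24.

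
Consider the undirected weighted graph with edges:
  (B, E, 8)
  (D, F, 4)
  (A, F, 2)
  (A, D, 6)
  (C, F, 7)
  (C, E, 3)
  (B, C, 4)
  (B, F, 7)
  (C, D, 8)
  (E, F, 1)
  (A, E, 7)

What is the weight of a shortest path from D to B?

11

Checking several routes:
D -> F -> E -> C -> B: 4 + 1 + 3 + 4 = 12
D -> F -> C -> B: 4 + 7 + 4 = 15
D -> F -> E -> B: 4 + 1 + 8 = 13
D -> C -> B: 8 + 4 = 12
D -> A -> F -> B: 6 + 2 + 7 = 15
D -> F -> B: 4 + 7 = 11
Best route has total 11.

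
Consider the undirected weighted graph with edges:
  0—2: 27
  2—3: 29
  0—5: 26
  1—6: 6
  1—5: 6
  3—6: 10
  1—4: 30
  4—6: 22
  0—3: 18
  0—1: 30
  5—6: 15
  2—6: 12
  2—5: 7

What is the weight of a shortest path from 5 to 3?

Checking several routes:
5 → 6 → 3: 15 + 10 = 25
5 → 1 → 6 → 3: 6 + 6 + 10 = 22
5 → 2 → 3: 7 + 29 = 36
5 → 2 → 6 → 3: 7 + 12 + 10 = 29
Shortest: 22.

22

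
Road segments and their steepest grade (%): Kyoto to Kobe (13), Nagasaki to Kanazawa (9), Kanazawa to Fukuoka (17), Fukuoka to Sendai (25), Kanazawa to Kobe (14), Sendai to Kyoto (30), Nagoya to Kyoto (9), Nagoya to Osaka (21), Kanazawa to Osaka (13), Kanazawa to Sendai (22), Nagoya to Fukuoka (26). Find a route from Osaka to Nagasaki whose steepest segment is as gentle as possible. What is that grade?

13

Some routes from Osaka to Nagasaki:
Osaka → Kanazawa → Nagasaki: max(13, 9) = 13
Osaka → Nagoya → Fukuoka → Sendai → Kanazawa → Nagasaki: max(21, 26, 25, 22, 9) = 26
Osaka → Nagoya → Kyoto → Kobe → Kanazawa → Nagasaki: max(21, 9, 13, 14, 9) = 21
Best route has worst link 13%.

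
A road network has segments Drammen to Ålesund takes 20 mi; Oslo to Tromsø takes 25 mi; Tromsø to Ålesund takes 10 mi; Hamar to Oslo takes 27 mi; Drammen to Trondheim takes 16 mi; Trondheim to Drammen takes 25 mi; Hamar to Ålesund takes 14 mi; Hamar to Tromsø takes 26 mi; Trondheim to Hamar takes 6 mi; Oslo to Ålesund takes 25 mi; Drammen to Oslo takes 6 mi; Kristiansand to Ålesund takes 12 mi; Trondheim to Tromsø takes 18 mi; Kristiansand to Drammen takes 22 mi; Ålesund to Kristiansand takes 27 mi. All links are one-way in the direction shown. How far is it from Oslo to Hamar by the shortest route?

96

Candidate routes:
Oslo-Ålesund-Kristiansand-Drammen-Trondheim-Hamar: 25 + 27 + 22 + 16 + 6 = 96
Oslo-Tromsø-Ålesund-Kristiansand-Drammen-Trondheim-Hamar: 25 + 10 + 27 + 22 + 16 + 6 = 106
Best route has total 96 mi.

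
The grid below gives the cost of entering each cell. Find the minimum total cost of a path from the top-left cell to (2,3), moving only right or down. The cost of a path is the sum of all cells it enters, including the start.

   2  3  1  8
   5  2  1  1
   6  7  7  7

15

Cheapest: r0c0 r0c1 r0c2 r1c2 r1c3 r2c3
  2 + 3 + 1 + 1 + 1 + 7 = 15
(Top row then right column would cost 22.)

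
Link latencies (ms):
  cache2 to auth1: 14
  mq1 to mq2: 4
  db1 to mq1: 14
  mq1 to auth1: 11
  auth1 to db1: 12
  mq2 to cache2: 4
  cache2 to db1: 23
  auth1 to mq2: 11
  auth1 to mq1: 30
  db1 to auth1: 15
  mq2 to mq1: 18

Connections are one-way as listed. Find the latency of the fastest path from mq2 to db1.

Routes from mq2 to db1:
mq2-cache2-auth1-db1: 4 + 14 + 12 = 30
mq2-mq1-auth1-db1: 18 + 11 + 12 = 41
mq2-cache2-db1: 4 + 23 = 27
Shortest: 27 ms.

27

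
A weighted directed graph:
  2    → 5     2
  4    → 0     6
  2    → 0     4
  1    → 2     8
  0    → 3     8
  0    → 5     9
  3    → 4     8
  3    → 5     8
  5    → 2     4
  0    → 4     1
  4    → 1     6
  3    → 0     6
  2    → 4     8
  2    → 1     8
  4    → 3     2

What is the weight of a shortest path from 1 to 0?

12

Candidate routes:
1 → 2 → 0: 8 + 4 = 12
1 → 2 → 4 → 3 → 0: 8 + 8 + 2 + 6 = 24
1 → 2 → 4 → 0: 8 + 8 + 6 = 22
Shortest: 12.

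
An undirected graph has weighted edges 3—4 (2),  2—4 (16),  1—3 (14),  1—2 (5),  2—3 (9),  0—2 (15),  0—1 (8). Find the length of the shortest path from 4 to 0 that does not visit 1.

Candidate routes:
4→3→2→0: 2 + 9 + 15 = 26
4→2→0: 16 + 15 = 31
Shortest: 26.

26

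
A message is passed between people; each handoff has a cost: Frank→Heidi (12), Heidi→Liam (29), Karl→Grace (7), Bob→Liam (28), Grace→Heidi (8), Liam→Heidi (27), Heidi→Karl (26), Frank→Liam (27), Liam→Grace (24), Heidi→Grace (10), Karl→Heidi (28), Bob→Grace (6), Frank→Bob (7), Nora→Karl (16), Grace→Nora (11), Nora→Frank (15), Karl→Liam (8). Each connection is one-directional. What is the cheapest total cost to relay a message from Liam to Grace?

Routes from Liam to Grace:
Liam-Heidi-Grace: 27 + 10 = 37
Liam-Heidi-Karl-Grace: 27 + 26 + 7 = 60
Liam-Grace: 24
Best route has total 24.

24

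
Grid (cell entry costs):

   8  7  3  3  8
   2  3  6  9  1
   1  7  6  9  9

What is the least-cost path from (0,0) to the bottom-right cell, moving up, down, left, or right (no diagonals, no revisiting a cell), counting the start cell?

38

Cheapest: r0c0 -> r1c0 -> r1c1 -> r1c2 -> r1c3 -> r1c4 -> r2c4
  8 + 2 + 3 + 6 + 9 + 1 + 9 = 38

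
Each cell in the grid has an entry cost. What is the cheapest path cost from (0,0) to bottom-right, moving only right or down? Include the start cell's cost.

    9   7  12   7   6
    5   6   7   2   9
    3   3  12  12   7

Best path: [0,0] → [1,0] → [1,1] → [1,2] → [1,3] → [1,4] → [2,4]
Cost: 9 + 5 + 6 + 7 + 2 + 9 + 7 = 45

45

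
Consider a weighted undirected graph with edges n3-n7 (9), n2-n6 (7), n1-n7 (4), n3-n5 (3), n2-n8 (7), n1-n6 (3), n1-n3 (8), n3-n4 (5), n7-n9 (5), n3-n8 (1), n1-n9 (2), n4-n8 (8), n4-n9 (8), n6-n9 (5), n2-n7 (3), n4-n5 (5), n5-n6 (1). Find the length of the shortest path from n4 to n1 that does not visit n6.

Comparing a few candidate routes:
n4→n3→n1: 5 + 8 = 13
n4→n9→n1: 8 + 2 = 10
n4→n9→n7→n1: 8 + 5 + 4 = 17
n4→n5→n3→n1: 5 + 3 + 8 = 16
The minimum is 10.

10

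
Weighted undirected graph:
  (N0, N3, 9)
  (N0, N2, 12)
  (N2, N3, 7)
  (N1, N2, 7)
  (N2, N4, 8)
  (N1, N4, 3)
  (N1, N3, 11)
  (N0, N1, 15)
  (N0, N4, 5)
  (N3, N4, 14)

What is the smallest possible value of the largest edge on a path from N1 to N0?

Some routes from N1 to N0:
N1 -> N2 -> N4 -> N0: max(7, 8, 5) = 8
N1 -> N2 -> N3 -> N0: max(7, 7, 9) = 9
N1 -> N4 -> N0: max(3, 5) = 5
Smallest bottleneck: 5.

5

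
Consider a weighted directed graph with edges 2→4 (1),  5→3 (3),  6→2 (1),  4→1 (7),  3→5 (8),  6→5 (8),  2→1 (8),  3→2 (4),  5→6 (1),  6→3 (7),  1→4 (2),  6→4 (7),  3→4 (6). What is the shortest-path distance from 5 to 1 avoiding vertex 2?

Routes from 5 to 1 avoiding 2:
5 - 6 - 3 - 4 - 1: 1 + 7 + 6 + 7 = 21
5 - 3 - 4 - 1: 3 + 6 + 7 = 16
5 - 6 - 4 - 1: 1 + 7 + 7 = 15
Shortest: 15.

15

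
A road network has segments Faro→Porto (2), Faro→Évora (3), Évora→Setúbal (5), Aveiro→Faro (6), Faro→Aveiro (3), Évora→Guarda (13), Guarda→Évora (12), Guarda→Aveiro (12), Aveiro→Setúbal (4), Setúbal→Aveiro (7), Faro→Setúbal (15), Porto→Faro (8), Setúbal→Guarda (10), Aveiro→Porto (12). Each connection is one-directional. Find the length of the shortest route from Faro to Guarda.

Some routes from Faro to Guarda:
Faro-Évora-Setúbal-Guarda: 3 + 5 + 10 = 18
Faro-Aveiro-Setúbal-Guarda: 3 + 4 + 10 = 17
Faro-Évora-Guarda: 3 + 13 = 16
Shortest: 16.

16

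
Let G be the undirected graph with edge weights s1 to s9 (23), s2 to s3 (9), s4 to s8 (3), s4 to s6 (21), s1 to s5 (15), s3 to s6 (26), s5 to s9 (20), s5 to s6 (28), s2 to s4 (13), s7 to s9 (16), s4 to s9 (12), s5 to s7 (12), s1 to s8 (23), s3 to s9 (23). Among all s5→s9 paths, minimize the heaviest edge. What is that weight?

16

Checking several routes:
s5→s1→s8→s4→s2→s3→s9: max(15, 23, 3, 13, 9, 23) = 23
s5→s7→s9: max(12, 16) = 16
s5→s1→s9: max(15, 23) = 23
s5→s1→s8→s4→s9: max(15, 23, 3, 12) = 23
s5→s1→s8→s4→s6→s3→s9: max(15, 23, 3, 21, 26, 23) = 26
s5→s9: max(20) = 20
Smallest bottleneck: 16.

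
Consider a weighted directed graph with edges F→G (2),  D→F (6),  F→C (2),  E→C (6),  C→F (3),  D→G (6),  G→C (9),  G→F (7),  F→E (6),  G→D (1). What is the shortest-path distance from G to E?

13

Candidate routes:
G→D→F→E: 1 + 6 + 6 = 13
G→C→F→E: 9 + 3 + 6 = 18
G→F→E: 7 + 6 = 13
Shortest: 13.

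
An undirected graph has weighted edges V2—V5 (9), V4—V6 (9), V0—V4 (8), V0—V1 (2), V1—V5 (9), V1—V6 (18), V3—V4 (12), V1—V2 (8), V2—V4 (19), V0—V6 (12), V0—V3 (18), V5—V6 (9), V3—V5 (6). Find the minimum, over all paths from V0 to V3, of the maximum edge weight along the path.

9

A few of the V0→V3 routes:
V0 - V4 - V3: max(8, 12) = 12
V0 - V1 - V2 - V5 - V3: max(2, 8, 9, 6) = 9
V0 - V1 - V5 - V6 - V4 - V3: max(2, 9, 9, 9, 12) = 12
V0 - V4 - V6 - V5 - V3: max(8, 9, 9, 6) = 9
V0 - V1 - V2 - V5 - V6 - V4 - V3: max(2, 8, 9, 9, 9, 12) = 12
V0 - V1 - V5 - V3: max(2, 9, 6) = 9
Smallest bottleneck: 9.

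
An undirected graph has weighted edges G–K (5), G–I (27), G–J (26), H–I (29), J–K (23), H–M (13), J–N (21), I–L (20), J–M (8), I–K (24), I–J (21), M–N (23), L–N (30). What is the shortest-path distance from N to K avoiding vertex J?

74

Paths from N to K avoiding J:
N - M - H - I - G - K: 23 + 13 + 29 + 27 + 5 = 97
N - M - H - I - K: 23 + 13 + 29 + 24 = 89
N - L - I - G - K: 30 + 20 + 27 + 5 = 82
N - L - I - K: 30 + 20 + 24 = 74
Best route has total 74.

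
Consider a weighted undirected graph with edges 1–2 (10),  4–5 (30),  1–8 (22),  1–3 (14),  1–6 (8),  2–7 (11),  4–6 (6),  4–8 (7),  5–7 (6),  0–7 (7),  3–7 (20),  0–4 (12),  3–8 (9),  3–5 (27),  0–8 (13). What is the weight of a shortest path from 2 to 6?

Comparing a few candidate routes:
2 -> 7 -> 0 -> 4 -> 6: 11 + 7 + 12 + 6 = 36
2 -> 1 -> 6: 10 + 8 = 18
2 -> 7 -> 0 -> 8 -> 4 -> 6: 11 + 7 + 13 + 7 + 6 = 44
The minimum is 18.

18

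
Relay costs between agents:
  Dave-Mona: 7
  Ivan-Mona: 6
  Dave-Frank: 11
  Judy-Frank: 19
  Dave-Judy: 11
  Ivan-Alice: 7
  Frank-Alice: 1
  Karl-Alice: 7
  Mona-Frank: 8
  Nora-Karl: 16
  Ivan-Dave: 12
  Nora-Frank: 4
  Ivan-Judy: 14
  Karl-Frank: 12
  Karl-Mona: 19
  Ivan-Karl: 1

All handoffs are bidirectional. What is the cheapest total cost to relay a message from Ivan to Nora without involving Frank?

Candidate routes:
Ivan-Judy-Dave-Mona-Karl-Nora: 14 + 11 + 7 + 19 + 16 = 67
Ivan-Dave-Mona-Karl-Nora: 12 + 7 + 19 + 16 = 54
Ivan-Mona-Karl-Nora: 6 + 19 + 16 = 41
Ivan-Karl-Nora: 1 + 16 = 17
Ivan-Alice-Karl-Nora: 7 + 7 + 16 = 30
Shortest: 17.

17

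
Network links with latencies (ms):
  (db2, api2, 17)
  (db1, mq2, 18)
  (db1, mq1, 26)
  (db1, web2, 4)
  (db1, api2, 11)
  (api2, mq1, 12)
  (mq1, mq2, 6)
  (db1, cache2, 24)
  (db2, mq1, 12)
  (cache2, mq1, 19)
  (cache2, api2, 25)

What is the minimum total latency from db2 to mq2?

Some routes from db2 to mq2:
db2 → mq1 → db1 → mq2: 12 + 26 + 18 = 56
db2 → api2 → mq1 → mq2: 17 + 12 + 6 = 35
db2 → api2 → db1 → mq2: 17 + 11 + 18 = 46
db2 → mq1 → mq2: 12 + 6 = 18
db2 → api2 → db1 → mq1 → mq2: 17 + 11 + 26 + 6 = 60
db2 → mq1 → api2 → db1 → mq2: 12 + 12 + 11 + 18 = 53
The minimum is 18 ms.

18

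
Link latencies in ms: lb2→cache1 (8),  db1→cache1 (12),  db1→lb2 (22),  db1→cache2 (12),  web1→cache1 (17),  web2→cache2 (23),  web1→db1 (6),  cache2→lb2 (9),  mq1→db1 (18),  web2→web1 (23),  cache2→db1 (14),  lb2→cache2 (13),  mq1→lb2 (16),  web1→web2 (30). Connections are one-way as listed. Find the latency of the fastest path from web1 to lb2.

Checking several routes:
web1-db1-lb2: 6 + 22 = 28
web1-db1-cache2-lb2: 6 + 12 + 9 = 27
web1-web2-cache2-lb2: 30 + 23 + 9 = 62
The minimum is 27 ms.

27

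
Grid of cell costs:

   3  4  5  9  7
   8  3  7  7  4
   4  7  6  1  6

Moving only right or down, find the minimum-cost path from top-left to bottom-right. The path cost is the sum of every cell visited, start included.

30

Cheapest: (0,0) (0,1) (1,1) (1,2) (2,2) (2,3) (2,4)
  3 + 4 + 3 + 7 + 6 + 1 + 6 = 30
For comparison, the top-then-right route costs 38.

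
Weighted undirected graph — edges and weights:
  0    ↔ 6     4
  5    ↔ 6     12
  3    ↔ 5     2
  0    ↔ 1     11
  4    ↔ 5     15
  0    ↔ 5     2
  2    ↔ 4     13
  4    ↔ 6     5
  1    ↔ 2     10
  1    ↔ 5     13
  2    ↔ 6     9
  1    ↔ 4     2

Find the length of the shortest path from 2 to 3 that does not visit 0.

23

Comparing a few candidate routes:
2-1-4-6-5-3: 10 + 2 + 5 + 12 + 2 = 31
2-6-5-3: 9 + 12 + 2 = 23
2-4-5-3: 13 + 15 + 2 = 30
2-4-1-5-3: 13 + 2 + 13 + 2 = 30
2-1-4-5-3: 10 + 2 + 15 + 2 = 29
2-1-5-3: 10 + 13 + 2 = 25
The minimum is 23.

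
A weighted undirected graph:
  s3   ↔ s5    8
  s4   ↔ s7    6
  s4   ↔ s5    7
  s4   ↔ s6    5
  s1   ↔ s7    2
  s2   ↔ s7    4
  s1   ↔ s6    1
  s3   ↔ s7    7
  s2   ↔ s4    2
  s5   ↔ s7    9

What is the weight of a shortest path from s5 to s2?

9

Comparing a few candidate routes:
s5-s7-s2: 9 + 4 = 13
s5-s4-s7-s2: 7 + 6 + 4 = 17
s5-s4-s2: 7 + 2 = 9
Shortest: 9.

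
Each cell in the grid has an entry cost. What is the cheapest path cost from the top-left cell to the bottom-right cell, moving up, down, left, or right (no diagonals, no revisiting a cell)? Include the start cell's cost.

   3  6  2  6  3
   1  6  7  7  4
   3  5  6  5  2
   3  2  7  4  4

27

Take [0,0]→[1,0]→[2,0]→[3,0]→[3,1]→[3,2]→[3,3]→[3,4] for a total of 3 + 1 + 3 + 3 + 2 + 7 + 4 + 4 = 27.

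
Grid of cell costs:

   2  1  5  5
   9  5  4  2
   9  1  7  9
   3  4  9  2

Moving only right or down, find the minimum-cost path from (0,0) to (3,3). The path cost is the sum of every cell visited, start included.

24

Path r0c0→r0c1→r1c1→r2c1→r3c1→r3c2→r3c3: 2 + 1 + 5 + 1 + 4 + 9 + 2 = 24.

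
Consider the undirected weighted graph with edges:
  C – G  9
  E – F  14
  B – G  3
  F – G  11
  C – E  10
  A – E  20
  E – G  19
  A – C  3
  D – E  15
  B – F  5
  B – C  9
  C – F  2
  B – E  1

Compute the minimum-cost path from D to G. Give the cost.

19

Checking several routes:
D - E - B - F - C - G: 15 + 1 + 5 + 2 + 9 = 32
D - E - B - G: 15 + 1 + 3 = 19
D - E - B - F - G: 15 + 1 + 5 + 11 = 32
The minimum is 19.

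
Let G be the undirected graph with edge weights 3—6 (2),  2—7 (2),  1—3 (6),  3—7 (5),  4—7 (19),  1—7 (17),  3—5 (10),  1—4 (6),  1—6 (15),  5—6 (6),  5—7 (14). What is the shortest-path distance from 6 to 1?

Checking several routes:
6 - 3 - 7 - 1: 2 + 5 + 17 = 24
6 - 3 - 1: 2 + 6 = 8
6 - 5 - 7 - 3 - 1: 6 + 14 + 5 + 6 = 31
6 - 5 - 3 - 1: 6 + 10 + 6 = 22
6 - 1: 15
Shortest: 8.

8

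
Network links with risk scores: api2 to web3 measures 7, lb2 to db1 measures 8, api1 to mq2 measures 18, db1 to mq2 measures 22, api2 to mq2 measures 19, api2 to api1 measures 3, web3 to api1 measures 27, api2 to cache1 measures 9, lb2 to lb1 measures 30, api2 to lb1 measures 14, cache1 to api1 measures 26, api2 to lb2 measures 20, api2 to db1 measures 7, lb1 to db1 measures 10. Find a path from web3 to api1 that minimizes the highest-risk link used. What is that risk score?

Comparing a few candidate routes:
web3 - api2 - lb1 - db1 - mq2 - api1: max(7, 14, 10, 22, 18) = 22
web3 - api2 - api1: max(7, 3) = 7
web3 - api2 - mq2 - api1: max(7, 19, 18) = 19
Best route has worst link 7.

7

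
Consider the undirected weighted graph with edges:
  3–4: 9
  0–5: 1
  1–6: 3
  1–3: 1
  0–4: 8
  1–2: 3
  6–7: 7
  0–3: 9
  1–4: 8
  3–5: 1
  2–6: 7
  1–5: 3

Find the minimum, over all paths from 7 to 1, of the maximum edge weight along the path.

Candidate routes:
7 → 6 → 1: max(7, 3) = 7
7 → 6 → 2 → 1: max(7, 7, 3) = 7
The minimum achievable maximum is 7.

7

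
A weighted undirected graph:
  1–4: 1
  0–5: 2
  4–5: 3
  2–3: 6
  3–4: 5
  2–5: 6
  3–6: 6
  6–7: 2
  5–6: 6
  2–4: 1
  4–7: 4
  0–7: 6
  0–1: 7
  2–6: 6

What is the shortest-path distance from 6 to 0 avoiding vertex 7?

Comparing a few candidate routes:
6 - 5 - 4 - 1 - 0: 6 + 3 + 1 + 7 = 17
6 - 2 - 4 - 1 - 0: 6 + 1 + 1 + 7 = 15
6 - 2 - 5 - 0: 6 + 6 + 2 = 14
6 - 3 - 4 - 5 - 0: 6 + 5 + 3 + 2 = 16
6 - 2 - 4 - 5 - 0: 6 + 1 + 3 + 2 = 12
6 - 5 - 0: 6 + 2 = 8
Best route has total 8.

8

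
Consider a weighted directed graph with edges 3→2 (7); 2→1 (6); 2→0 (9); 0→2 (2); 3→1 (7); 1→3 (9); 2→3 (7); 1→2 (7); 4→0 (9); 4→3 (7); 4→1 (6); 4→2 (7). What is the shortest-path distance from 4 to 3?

7

Checking several routes:
4 -> 3: 7
4 -> 1 -> 3: 6 + 9 = 15
4 -> 2 -> 3: 7 + 7 = 14
Best route has total 7.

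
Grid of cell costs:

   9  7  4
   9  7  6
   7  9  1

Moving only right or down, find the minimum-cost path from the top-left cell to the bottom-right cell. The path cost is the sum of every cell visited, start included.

27

Cheapest: [0,0]→[0,1]→[0,2]→[1,2]→[2,2]
  9 + 7 + 4 + 6 + 1 = 27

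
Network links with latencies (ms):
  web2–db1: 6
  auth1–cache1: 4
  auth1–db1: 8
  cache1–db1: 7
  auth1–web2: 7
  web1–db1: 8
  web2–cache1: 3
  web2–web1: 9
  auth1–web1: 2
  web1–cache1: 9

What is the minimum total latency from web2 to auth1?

Checking several routes:
web2 → cache1 → auth1: 3 + 4 = 7
web2 → db1 → web1 → auth1: 6 + 8 + 2 = 16
web2 → auth1: 7
web2 → db1 → auth1: 6 + 8 = 14
web2 → web1 → auth1: 9 + 2 = 11
web2 → cache1 → web1 → auth1: 3 + 9 + 2 = 14
Best route has total 7 ms.

7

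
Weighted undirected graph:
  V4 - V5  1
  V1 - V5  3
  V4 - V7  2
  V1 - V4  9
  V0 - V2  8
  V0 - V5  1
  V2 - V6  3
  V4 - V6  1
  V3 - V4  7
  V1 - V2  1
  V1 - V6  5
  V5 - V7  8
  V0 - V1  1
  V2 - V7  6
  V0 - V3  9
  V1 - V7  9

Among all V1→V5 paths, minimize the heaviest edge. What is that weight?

Some routes from V1 to V5:
V1-V5: max(3) = 3
V1-V6-V4-V5: max(5, 1, 1) = 5
V1-V0-V5: max(1, 1) = 1
V1-V2-V6-V4-V5: max(1, 3, 1, 1) = 3
Best route has worst link 1.

1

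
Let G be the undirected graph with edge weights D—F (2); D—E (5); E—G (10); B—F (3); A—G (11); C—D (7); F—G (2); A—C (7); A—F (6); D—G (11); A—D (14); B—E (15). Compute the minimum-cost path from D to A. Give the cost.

8

Some routes from D to A:
D-A: 14
D-C-A: 7 + 7 = 14
D-F-A: 2 + 6 = 8
Shortest: 8.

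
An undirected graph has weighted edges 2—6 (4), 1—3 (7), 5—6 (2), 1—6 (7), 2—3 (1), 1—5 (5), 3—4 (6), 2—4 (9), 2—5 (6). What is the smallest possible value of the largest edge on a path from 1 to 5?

Comparing a few candidate routes:
1 -> 6 -> 5: max(7, 2) = 7
1 -> 3 -> 2 -> 5: max(7, 1, 6) = 7
1 -> 6 -> 2 -> 5: max(7, 4, 6) = 7
1 -> 3 -> 2 -> 6 -> 5: max(7, 1, 4, 2) = 7
1 -> 5: max(5) = 5
Smallest bottleneck: 5.

5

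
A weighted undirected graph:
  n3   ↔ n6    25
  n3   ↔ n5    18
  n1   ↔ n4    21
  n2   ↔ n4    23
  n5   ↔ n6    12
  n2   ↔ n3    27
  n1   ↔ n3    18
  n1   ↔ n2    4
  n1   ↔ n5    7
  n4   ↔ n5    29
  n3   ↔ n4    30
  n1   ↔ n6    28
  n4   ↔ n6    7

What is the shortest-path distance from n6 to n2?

23

Comparing a few candidate routes:
n6 - n4 - n1 - n2: 7 + 21 + 4 = 32
n6 - n4 - n2: 7 + 23 = 30
n6 - n5 - n1 - n2: 12 + 7 + 4 = 23
The minimum is 23.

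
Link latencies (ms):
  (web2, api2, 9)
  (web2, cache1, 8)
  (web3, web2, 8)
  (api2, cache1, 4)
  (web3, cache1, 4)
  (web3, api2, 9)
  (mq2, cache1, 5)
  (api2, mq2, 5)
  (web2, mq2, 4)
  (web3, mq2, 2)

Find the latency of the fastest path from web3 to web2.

6

Some routes from web3 to web2:
web3 -> web2: 8
web3 -> mq2 -> web2: 2 + 4 = 6
web3 -> cache1 -> web2: 4 + 8 = 12
The minimum is 6 ms.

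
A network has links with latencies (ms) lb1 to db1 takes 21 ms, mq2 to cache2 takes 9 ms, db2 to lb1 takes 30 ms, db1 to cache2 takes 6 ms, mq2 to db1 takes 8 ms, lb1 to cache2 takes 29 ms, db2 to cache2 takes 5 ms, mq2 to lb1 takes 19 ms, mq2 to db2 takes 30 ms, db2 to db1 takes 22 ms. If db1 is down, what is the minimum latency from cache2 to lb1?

Comparing a few candidate routes:
cache2-db2-mq2-lb1: 5 + 30 + 19 = 54
cache2-lb1: 29
cache2-mq2-lb1: 9 + 19 = 28
cache2-db2-lb1: 5 + 30 = 35
The minimum is 28 ms.

28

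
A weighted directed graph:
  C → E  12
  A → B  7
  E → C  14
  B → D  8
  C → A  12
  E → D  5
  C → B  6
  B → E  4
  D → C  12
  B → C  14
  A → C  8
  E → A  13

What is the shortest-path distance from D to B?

18

Routes from D to B:
D→C→B: 12 + 6 = 18
D→C→A→B: 12 + 12 + 7 = 31
D→C→E→A→B: 12 + 12 + 13 + 7 = 44
Shortest: 18.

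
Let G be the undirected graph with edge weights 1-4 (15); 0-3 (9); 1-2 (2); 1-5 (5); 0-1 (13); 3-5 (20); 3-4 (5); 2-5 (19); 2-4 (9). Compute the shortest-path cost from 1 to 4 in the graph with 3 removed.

Candidate routes:
1 → 5 → 2 → 4: 5 + 19 + 9 = 33
1 → 4: 15
1 → 2 → 4: 2 + 9 = 11
Best route has total 11.

11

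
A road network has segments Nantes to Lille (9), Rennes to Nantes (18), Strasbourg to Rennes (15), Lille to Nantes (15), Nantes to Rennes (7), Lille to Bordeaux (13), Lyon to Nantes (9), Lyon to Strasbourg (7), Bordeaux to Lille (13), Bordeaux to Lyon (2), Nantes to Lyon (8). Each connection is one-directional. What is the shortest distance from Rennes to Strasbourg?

33

Paths from Rennes to Strasbourg:
Rennes-Nantes-Lyon-Strasbourg: 18 + 8 + 7 = 33
Rennes-Nantes-Lille-Bordeaux-Lyon-Strasbourg: 18 + 9 + 13 + 2 + 7 = 49
Best route has total 33.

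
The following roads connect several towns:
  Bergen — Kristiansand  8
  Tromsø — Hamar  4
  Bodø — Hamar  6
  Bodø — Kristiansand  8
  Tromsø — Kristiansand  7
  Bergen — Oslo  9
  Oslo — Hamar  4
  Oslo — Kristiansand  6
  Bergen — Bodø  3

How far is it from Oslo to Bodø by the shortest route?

Some routes from Oslo to Bodø:
Oslo -> Kristiansand -> Tromsø -> Hamar -> Bodø: 6 + 7 + 4 + 6 = 23
Oslo -> Kristiansand -> Bergen -> Bodø: 6 + 8 + 3 = 17
Oslo -> Bergen -> Bodø: 9 + 3 = 12
Oslo -> Kristiansand -> Bodø: 6 + 8 = 14
Oslo -> Hamar -> Bodø: 4 + 6 = 10
Best route has total 10.

10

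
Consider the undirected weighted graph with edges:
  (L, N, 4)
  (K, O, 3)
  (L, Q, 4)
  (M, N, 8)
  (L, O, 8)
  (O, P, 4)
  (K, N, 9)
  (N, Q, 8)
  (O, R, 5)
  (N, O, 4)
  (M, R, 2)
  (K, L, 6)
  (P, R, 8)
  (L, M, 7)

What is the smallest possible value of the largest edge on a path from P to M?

5

Checking several routes:
P → O → N → L → M: max(4, 4, 4, 7) = 7
P → O → R → M: max(4, 5, 2) = 5
P → O → K → L → M: max(4, 3, 6, 7) = 7
Best route has worst link 5.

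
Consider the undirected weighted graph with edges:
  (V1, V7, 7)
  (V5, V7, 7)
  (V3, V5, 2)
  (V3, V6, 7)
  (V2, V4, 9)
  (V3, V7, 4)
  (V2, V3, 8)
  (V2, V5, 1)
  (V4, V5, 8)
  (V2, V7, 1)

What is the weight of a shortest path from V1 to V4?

17

Comparing a few candidate routes:
V1 → V7 → V5 → V4: 7 + 7 + 8 = 22
V1 → V7 → V2 → V5 → V4: 7 + 1 + 1 + 8 = 17
V1 → V7 → V3 → V5 → V2 → V4: 7 + 4 + 2 + 1 + 9 = 23
V1 → V7 → V2 → V4: 7 + 1 + 9 = 17
V1 → V7 → V3 → V5 → V4: 7 + 4 + 2 + 8 = 21
Shortest: 17.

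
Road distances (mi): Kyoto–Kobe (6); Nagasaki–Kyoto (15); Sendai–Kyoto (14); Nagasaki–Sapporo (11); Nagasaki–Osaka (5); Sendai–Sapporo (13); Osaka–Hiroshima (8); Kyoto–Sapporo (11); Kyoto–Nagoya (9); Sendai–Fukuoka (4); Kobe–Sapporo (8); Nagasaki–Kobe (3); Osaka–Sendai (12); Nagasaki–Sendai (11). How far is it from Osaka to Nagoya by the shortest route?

23

Checking several routes:
Osaka - Nagasaki - Kobe - Kyoto - Nagoya: 5 + 3 + 6 + 9 = 23
Osaka - Nagasaki - Sapporo - Kyoto - Nagoya: 5 + 11 + 11 + 9 = 36
Osaka - Nagasaki - Kyoto - Nagoya: 5 + 15 + 9 = 29
Osaka - Nagasaki - Kobe - Sapporo - Kyoto - Nagoya: 5 + 3 + 8 + 11 + 9 = 36
Osaka - Sendai - Kyoto - Nagoya: 12 + 14 + 9 = 35
The minimum is 23 mi.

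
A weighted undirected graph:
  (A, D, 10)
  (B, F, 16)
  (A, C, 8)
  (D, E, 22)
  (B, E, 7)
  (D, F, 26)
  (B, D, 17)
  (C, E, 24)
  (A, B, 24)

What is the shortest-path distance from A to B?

24

Checking several routes:
A → D → E → B: 10 + 22 + 7 = 39
A → B: 24
A → C → E → B: 8 + 24 + 7 = 39
A → D → B: 10 + 17 = 27
Shortest: 24.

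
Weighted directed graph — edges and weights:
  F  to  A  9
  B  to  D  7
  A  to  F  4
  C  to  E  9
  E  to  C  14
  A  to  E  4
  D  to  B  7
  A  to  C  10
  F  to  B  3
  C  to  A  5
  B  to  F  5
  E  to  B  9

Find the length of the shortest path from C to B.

12

Routes from C to B:
C-A-F-B: 5 + 4 + 3 = 12
C-A-E-B: 5 + 4 + 9 = 18
C-E-B: 9 + 9 = 18
The minimum is 12.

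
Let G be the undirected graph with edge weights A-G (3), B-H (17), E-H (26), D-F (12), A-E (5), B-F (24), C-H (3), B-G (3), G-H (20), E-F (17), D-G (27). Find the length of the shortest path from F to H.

41

A few of the F→H routes:
F→D→G→B→H: 12 + 27 + 3 + 17 = 59
F→B→G→H: 24 + 3 + 20 = 47
F→B→H: 24 + 17 = 41
F→E→A→G→H: 17 + 5 + 3 + 20 = 45
F→E→A→G→B→H: 17 + 5 + 3 + 3 + 17 = 45
F→E→H: 17 + 26 = 43
The minimum is 41.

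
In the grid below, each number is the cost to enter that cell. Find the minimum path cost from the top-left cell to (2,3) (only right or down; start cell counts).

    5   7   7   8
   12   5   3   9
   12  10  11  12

Best path: (0,0) → (0,1) → (1,1) → (1,2) → (1,3) → (2,3)
Cost: 5 + 7 + 5 + 3 + 9 + 12 = 41

41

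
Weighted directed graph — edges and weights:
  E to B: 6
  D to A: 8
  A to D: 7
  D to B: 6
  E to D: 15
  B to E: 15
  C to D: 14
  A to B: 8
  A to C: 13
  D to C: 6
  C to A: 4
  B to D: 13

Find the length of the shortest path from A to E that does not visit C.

23

Routes from A to E avoiding C:
A → D → B → E: 7 + 6 + 15 = 28
A → B → E: 8 + 15 = 23
The minimum is 23.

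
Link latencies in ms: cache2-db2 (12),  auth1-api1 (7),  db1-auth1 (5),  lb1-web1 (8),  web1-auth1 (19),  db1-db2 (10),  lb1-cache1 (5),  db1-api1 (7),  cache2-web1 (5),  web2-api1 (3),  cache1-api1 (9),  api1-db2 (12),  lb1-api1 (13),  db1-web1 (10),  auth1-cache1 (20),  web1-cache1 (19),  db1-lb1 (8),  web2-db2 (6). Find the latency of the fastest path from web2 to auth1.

A few of the web2→auth1 routes:
web2→api1→lb1→db1→auth1: 3 + 13 + 8 + 5 = 29
web2→api1→db1→auth1: 3 + 7 + 5 = 15
web2→db2→db1→auth1: 6 + 10 + 5 = 21
web2→db2→api1→auth1: 6 + 12 + 7 = 25
web2→api1→auth1: 3 + 7 = 10
Best route has total 10 ms.

10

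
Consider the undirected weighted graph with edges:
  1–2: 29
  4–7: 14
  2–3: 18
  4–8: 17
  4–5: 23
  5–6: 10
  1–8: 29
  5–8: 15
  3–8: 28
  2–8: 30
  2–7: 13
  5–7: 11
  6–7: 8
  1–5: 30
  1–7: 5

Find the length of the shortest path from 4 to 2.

Some routes from 4 to 2:
4→5→6→7→2: 23 + 10 + 8 + 13 = 54
4→8→2: 17 + 30 = 47
4→7→2: 14 + 13 = 27
4→5→7→2: 23 + 11 + 13 = 47
4→7→1→2: 14 + 5 + 29 = 48
The minimum is 27.

27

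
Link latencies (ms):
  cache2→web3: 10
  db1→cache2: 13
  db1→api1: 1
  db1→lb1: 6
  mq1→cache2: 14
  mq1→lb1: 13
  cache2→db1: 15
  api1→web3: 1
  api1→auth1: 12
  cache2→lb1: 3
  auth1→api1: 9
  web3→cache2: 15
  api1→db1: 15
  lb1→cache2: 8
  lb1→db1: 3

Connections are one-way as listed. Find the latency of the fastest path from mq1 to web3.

18

Checking several routes:
mq1-lb1-cache2-web3: 13 + 8 + 10 = 31
mq1-cache2-web3: 14 + 10 = 24
mq1-cache2-db1-api1-web3: 14 + 15 + 1 + 1 = 31
mq1-lb1-db1-api1-web3: 13 + 3 + 1 + 1 = 18
mq1-cache2-lb1-db1-api1-web3: 14 + 3 + 3 + 1 + 1 = 22
Shortest: 18 ms.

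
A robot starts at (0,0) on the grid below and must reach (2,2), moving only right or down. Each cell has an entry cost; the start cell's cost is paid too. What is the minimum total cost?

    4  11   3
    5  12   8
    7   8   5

29

Best path: (0,0) → (1,0) → (2,0) → (2,1) → (2,2)
Cost: 4 + 5 + 7 + 8 + 5 = 29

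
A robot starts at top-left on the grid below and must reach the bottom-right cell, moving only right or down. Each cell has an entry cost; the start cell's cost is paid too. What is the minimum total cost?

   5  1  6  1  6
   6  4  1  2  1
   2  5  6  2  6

20

Take r0c0 -> r0c1 -> r1c1 -> r1c2 -> r1c3 -> r1c4 -> r2c4 for a total of 5 + 1 + 4 + 1 + 2 + 1 + 6 = 20.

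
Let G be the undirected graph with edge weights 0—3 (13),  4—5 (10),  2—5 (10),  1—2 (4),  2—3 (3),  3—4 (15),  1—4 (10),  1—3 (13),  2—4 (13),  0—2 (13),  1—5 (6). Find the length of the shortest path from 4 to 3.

15

Comparing a few candidate routes:
4 -> 1 -> 2 -> 3: 10 + 4 + 3 = 17
4 -> 3: 15
4 -> 2 -> 3: 13 + 3 = 16
Shortest: 15.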